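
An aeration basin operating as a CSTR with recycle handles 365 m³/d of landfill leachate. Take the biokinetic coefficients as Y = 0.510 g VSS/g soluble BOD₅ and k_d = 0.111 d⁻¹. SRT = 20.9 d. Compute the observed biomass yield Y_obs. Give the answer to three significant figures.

Correct the yield for decay: Y_obs = Y/(1 + k_d θ_c) = 0.510 / (1 + 0.111 × 20.9) = 0.510 / 3.320 = 0.1536.

Y_obs ≈ 0.154 g VSS/g soluble BOD₅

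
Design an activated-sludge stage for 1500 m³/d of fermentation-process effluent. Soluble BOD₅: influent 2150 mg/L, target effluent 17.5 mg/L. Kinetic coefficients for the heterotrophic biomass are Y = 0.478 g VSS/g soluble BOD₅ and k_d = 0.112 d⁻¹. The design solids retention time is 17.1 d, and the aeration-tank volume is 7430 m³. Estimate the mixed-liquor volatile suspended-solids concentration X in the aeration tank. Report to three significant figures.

X ≈ 1210 mg/L

Solving the biomass balance for X: X = Y Q (S₀−S) θ_c / [V (1+k_d θ_c)] = 0.478 × 1500 × (2150 − 17.5) × 17.1 / [7430 × (1 + 0.112 × 17.1)] = 1207 mg/L.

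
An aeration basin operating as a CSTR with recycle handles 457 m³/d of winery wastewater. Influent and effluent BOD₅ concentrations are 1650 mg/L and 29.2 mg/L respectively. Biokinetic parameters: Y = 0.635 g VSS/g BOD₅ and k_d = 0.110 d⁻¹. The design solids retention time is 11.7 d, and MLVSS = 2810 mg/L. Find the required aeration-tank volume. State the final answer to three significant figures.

V ≈ 856 m³

Rearranging the biomass balance for a CMAS with decay, V = Y·Q·ΔS·θ_c / [X·(1+k_d θ_c)] = 0.635 × 457 × (1650 − 29.2) × 11.7 / [2810 × (1 + 0.110 × 11.7)] = 5.5×10^6 / 6426 = 856.3 m³.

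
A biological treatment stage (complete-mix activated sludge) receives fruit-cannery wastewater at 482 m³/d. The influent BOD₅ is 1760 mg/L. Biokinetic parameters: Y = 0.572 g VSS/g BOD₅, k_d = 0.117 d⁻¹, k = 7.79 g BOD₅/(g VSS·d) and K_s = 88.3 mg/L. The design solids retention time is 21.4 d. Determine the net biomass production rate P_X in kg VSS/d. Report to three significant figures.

P_X ≈ 138 kg VSS/d

For a completely mixed reactor with recycle the Lawrence–McCarty relation gives S = K_s·(1 + k_d·θ_c) / [θ_c·(Y·k − k_d) − 1] = 88.3 × (1 + 0.117 × 21.4) / [21.4 × (0.572 × 7.79 − 0.117) − 1] = 309.4 / 91.85 = 3.368 mg/L.
The observed yield is Y_obs = Y/(1 + k_d·θ_c) = 0.572 / (1 + 0.117 × 21.4) = 0.572 / 3.504 = 0.1633 g VSS per g BOD₅ removed.
Substrate removed = Q·(S₀ − S) = 482 m³/d × (1760 − 3.37) g/m³ = 8.47×10^5 g/d = 846.7 kg/d.
P_X = Y_obs · Q(S₀ − S) = 0.1633 × 846.7 = 138.2 kg VSS/d.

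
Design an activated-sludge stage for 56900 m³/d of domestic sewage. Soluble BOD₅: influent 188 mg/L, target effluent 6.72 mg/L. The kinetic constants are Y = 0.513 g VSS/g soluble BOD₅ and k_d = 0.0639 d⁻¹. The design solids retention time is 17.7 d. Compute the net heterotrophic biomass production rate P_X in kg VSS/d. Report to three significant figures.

P_X ≈ 2480 kg VSS/d

Y_obs = Y / (1 + k_d θ_c) = 0.513 / (1 + 0.0639 × 17.7) = 0.513 / 2.131 = 0.2407.
Q·(S₀ − S) = 56900 × (188 − 6.72) × 10⁻³ = 10315 kg/d removed.
Net biomass production P_X = Y_obs × Q·(S₀ − S) = 0.2407 × 10315 = 2483 kg VSS/d.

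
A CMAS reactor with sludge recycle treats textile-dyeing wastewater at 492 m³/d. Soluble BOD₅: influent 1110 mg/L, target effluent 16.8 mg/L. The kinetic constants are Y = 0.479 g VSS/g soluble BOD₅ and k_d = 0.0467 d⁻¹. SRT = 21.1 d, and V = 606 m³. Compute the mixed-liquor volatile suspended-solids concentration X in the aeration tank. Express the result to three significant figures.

X ≈ 4520 mg/L

X = Y·Q·ΔS·θ_c / [V·(1 + k_d θ_c)] = 0.479 × 492 × (1110 − 16.8) × 21.1 / [606 × (1 + 0.0467 × 21.1)] = 4518 mg/L.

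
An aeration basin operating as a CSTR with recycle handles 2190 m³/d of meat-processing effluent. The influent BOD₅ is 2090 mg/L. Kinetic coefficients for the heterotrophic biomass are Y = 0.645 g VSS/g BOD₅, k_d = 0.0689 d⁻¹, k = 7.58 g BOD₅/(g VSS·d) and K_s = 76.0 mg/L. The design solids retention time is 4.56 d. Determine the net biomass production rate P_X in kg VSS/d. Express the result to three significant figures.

For a completely mixed reactor with recycle the Lawrence–McCarty relation gives S = K_s·(1 + k_d·θ_c) / [θ_c·(Y·k − k_d) − 1] = 76.0 × (1 + 0.0689 × 4.56) / [4.56 × (0.645 × 7.58 − 0.0689) − 1] = 99.88 / 20.98 = 4.761 mg/L.
Observed yield with endogenous decay: Y_obs = Y / (1 + k_d·θ_c) = 0.645 / (1 + 0.0689 × 4.56) = 0.645 / 1.314 = 0.4908 g VSS/g BOD₅.
Substrate removed = Q·(S₀ − S) = 2190 m³/d × (2090 − 4.76) g/m³ = 4.57×10^6 g/d = 4567 kg/d.
Biomass produced: P_X = Y_obs·Q·ΔS = 0.4908 × 4567 ≈ 2241 kg VSS/d.

P_X ≈ 2240 kg VSS/d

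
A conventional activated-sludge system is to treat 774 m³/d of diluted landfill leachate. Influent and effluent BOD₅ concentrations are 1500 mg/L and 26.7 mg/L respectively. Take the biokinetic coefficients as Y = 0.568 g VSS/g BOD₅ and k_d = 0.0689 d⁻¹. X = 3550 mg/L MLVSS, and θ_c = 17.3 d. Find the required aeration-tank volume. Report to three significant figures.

V ≈ 1440 m³

From the SRT design equation V = Y Q (S₀−S) θ_c / [X (1 + k_d θ_c)] = 0.568 × 774 × (1500 − 26.7) × 17.3 / [3550 × (1 + 0.0689 × 17.3)] = 1.12×10^7 / 7781 = 1440 m³.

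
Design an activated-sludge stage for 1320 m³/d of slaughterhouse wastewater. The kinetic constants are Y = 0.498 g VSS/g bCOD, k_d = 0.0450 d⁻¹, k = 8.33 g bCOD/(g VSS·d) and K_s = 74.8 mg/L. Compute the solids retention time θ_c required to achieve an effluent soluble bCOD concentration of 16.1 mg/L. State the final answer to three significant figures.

From 1/θ_c = Y·k·S/(K_s + S) − k_d: Y·k·S/(K_s+S) = 0.498 × 8.33 × 16.1 / (74.8 + 16.1) = 0.7347 d⁻¹.
θ_c = 1/(μ − k_d) = 1/(0.7347 − 0.0450) = 1/0.6897 = 1.450 d.

θ_c ≈ 1.45 d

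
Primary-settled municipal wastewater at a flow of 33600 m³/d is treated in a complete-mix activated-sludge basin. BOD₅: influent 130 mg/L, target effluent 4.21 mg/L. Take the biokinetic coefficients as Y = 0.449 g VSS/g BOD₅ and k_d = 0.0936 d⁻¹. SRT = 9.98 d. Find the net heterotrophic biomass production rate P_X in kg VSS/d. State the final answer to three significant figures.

Y_obs = Y / (1 + k_d θ_c) = 0.449 / (1 + 0.0936 × 9.98) = 0.449 / 1.934 = 0.2321.
Mass of BOD₅ removed per day: Q(S₀ − S) = 33600 × 125.8 g/m³ = 4227 kg/d.
So the net sludge growth is P_X = 0.2321 × 4227 = 981.2 kg VSS/d.

P_X ≈ 981 kg VSS/d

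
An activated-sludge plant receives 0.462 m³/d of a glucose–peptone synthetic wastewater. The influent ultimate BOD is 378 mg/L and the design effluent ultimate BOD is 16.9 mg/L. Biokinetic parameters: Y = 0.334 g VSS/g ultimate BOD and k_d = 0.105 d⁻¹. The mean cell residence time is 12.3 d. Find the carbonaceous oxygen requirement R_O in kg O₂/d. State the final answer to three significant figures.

R_O ≈ 0.132 kg O₂/d

The observed yield is Y_obs = Y/(1 + k_d·θ_c) = 0.334 / (1 + 0.105 × 12.3) = 0.334 / 2.292 = 0.1458 g VSS per g ultimate BOD removed.
Q·(S₀ − S) = 0.462 × (378 − 16.9) × 10⁻³ = 0.1668 kg/d removed.
P_X = Y_obs·Q·(S₀ − S) = 0.1458 × 0.1668 = 0.02432 kg VSS/d.
Carbonaceous O₂ demand = substrate oxidised − cell-mass equivalent = 0.1668 − 1.42 × 0.02432 = 0.1323 kg O₂/d.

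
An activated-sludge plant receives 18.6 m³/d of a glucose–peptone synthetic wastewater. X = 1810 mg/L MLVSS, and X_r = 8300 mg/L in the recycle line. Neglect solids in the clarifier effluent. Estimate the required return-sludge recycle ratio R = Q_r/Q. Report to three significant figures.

Solids balance on the clarifier gives (1+R)X = R·X_r, so R = X/(X_r − X) = 1810 / (8300 − 1810) = 0.2789.

R ≈ 0.279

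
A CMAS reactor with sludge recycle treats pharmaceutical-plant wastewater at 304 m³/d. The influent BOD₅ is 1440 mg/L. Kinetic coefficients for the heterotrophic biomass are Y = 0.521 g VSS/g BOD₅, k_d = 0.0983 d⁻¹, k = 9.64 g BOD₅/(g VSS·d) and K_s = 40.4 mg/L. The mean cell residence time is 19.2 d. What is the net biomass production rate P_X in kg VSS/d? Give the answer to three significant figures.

For a completely mixed reactor with recycle the Lawrence–McCarty relation gives S = K_s·(1 + k_d·θ_c) / [θ_c·(Y·k − k_d) − 1] = 40.4 × (1 + 0.0983 × 19.2) / [19.2 × (0.521 × 9.64 − 0.0983) − 1] = 116.6 / 93.54 = 1.247 mg/L.
Correct the yield for decay: Y_obs = Y/(1 + k_d θ_c) = 0.521 / (1 + 0.0983 × 19.2) = 0.521 / 2.887 = 0.1804.
Q·(S₀ − S) = 304 × (1440 − 1.25) × 10⁻³ = 437.4 kg/d removed.
So the net sludge growth is P_X = 0.1804 × 437.4 = 78.92 kg VSS/d.

P_X ≈ 78.9 kg VSS/d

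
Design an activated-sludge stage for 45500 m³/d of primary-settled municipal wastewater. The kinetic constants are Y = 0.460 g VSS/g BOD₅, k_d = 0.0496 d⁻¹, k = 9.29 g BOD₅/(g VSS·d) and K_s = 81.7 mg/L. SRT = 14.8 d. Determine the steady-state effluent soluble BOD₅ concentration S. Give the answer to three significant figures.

S ≈ 2.30 mg/L

Effluent substrate depends only on kinetics and SRT: S = K_s(1 + k_d θ_c) / [θ_c(Yk − k_d) − 1] = 81.7 × (1 + 0.0496 × 14.8) / [14.8 × (0.460 × 9.29 − 0.0496) − 1] = 141.7 / 61.51 = 2.303 mg/L.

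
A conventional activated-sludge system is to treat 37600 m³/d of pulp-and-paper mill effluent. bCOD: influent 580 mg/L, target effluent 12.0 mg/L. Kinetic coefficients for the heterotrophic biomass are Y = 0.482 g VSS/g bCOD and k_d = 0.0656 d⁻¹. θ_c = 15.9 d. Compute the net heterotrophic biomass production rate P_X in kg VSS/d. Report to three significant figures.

P_X ≈ 5040 kg VSS/d

Y_obs = Y / (1 + k_d θ_c) = 0.482 / (1 + 0.0656 × 15.9) = 0.482 / 2.043 = 0.2359.
Mass of bCOD removed per day: Q(S₀ − S) = 37600 × 568.0 g/m³ = 21357 kg/d.
Net biomass production P_X = Y_obs × Q·(S₀ − S) = 0.2359 × 21357 = 5039 kg VSS/d.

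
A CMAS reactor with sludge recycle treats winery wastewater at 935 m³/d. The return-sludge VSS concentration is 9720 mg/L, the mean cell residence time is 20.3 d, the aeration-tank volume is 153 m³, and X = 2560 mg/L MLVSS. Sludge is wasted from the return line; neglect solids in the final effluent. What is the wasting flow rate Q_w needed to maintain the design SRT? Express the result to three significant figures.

Q_w = (V·X)/(θ_c X_r) = 153.0 × 2560 / (20.3 × 9720) = 1.985 m³/d.

Q_w ≈ 1.99 m³/d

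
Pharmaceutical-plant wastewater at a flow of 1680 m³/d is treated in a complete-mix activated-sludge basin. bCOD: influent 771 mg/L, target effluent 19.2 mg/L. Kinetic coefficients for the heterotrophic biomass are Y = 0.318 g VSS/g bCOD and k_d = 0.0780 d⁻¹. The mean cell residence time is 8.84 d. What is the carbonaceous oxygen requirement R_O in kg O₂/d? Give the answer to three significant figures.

Observed yield with endogenous decay: Y_obs = Y / (1 + k_d·θ_c) = 0.318 / (1 + 0.0780 × 8.84) = 0.318 / 1.690 = 0.1882 g VSS/g bCOD.
Substrate removed = Q·(S₀ − S) = 1680 m³/d × (771 − 19.2) g/m³ = 1.26×10^6 g/d = 1263 kg/d.
P_X = Y_obs·Q·(S₀ − S) = 0.1882 × 1263 = 237.7 kg VSS/d.
R_O = Q·(S₀ − S) − 1.42·P_X = 1263 − 1.42 × 237.7 = 925.5 kg O₂/d.

R_O ≈ 925 kg O₂/d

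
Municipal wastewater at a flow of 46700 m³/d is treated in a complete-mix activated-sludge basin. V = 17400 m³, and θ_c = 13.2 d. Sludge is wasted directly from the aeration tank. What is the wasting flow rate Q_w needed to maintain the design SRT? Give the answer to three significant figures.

With mixed-liquor wasting, θ_c = V/Q_w, so Q_w = V/θ_c = 17400/13.2 = 1318 m³/d.

Q_w ≈ 1320 m³/d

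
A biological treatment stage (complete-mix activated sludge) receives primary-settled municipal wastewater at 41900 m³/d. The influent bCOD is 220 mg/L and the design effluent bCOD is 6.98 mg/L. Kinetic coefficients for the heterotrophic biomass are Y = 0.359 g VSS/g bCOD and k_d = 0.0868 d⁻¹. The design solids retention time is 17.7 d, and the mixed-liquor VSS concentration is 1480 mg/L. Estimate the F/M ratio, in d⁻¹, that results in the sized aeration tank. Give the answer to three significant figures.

Rearranging the biomass balance for a CMAS with decay, V = Y·Q·ΔS·θ_c / [X·(1+k_d θ_c)] = 0.359 × 41900 × (220 − 6.98) × 17.7 / [1480 × (1 + 0.0868 × 17.7)] = 5.67×10^7 / 3754 = 15109 m³.
F/M = applied load / biomass = Q·S₀/(V·X) = 41900 × 220 / (15109 × 1480) = 0.4122 d⁻¹.

F/M ≈ 0.412 d⁻¹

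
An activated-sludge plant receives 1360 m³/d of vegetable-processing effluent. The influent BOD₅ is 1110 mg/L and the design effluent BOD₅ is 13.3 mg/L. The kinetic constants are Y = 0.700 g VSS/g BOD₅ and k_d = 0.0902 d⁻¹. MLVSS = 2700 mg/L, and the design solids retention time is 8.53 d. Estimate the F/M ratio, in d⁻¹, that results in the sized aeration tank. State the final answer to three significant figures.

F/M ≈ 0.300 d⁻¹

From the SRT design equation V = Y Q (S₀−S) θ_c / [X (1 + k_d θ_c)] = 0.700 × 1360 × (1110 − 13.3) × 8.53 / [2700 × (1 + 0.0902 × 8.53)] = 8.91×10^6 / 4777 = 1864 m³.
F/M = Q·S₀ / (V·X) = 1360 × 1110 / (1864 × 2700) = 0.2999 g BOD₅·(g VSS·d)⁻¹.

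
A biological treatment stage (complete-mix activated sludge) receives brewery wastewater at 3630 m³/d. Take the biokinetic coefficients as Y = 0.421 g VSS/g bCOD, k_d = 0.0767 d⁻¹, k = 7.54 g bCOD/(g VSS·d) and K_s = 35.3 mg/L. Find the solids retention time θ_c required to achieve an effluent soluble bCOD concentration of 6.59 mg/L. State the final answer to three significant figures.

θ_c ≈ 2.37 d

Specific growth rate at S = 6.59 mg/L: μ = YkS/(K_s+S) = 0.421·7.54·6.59/(35.3+6.59) = 0.4994 d⁻¹.
θ_c = 1/(μ − k_d) = 1/(0.4994 − 0.0767) = 1/0.4227 = 2.366 d.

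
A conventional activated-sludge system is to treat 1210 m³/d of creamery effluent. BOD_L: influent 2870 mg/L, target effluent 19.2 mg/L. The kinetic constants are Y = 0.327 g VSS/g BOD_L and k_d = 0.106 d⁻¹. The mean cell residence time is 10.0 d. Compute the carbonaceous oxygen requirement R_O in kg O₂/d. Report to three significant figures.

R_O ≈ 2670 kg O₂/d

Y_obs = Y / (1 + k_d θ_c) = 0.327 / (1 + 0.106 × 10.0) = 0.327 / 2.060 = 0.1587.
ΔS = 2870 − 19.2 = 2851 mg/L, so the substrate removal rate is 1210 × 2851/1000 = 3449 kg BOD_L/d.
P_X = Y_obs·Q·(S₀ − S) = 0.1587 × 3449 = 547.6 kg VSS/d.
R_O = Q·ΔS − 1.42 P_X = 3449 − 777.5 = 2672 kg O₂/d.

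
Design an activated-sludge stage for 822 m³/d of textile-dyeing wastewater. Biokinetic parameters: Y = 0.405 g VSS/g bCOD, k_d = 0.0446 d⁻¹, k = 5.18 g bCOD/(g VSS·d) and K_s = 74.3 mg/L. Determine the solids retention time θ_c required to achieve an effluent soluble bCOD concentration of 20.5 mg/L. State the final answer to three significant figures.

θ_c ≈ 2.44 d

From 1/θ_c = Y·k·S/(K_s + S) − k_d: Y·k·S/(K_s+S) = 0.405 × 5.18 × 20.5 / (74.3 + 20.5) = 0.4537 d⁻¹.
Then 1/θ_c = μ − k_d = 0.4537 − 0.0446 = 0.4091 d⁻¹, giving θ_c = 2.445 d.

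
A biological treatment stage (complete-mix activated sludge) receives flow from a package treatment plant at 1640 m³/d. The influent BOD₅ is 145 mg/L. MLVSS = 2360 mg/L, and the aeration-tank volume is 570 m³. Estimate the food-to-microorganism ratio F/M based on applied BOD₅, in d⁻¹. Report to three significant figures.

F/M = applied load / biomass = Q·S₀/(V·X) = 1640 × 145 / (570.0 × 2360) = 0.1768 d⁻¹.

F/M ≈ 0.177 d⁻¹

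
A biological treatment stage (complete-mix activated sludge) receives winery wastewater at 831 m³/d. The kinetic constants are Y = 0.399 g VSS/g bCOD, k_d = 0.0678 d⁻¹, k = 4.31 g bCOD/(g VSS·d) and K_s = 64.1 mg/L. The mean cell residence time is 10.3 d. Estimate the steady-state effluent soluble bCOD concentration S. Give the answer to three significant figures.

S ≈ 6.80 mg/L

Effluent substrate depends only on kinetics and SRT: S = K_s(1 + k_d θ_c) / [θ_c(Yk − k_d) − 1] = 64.1 × (1 + 0.0678 × 10.3) / [10.3 × (0.399 × 4.31 − 0.0678) − 1] = 108.9 / 16.01 = 6.798 mg/L.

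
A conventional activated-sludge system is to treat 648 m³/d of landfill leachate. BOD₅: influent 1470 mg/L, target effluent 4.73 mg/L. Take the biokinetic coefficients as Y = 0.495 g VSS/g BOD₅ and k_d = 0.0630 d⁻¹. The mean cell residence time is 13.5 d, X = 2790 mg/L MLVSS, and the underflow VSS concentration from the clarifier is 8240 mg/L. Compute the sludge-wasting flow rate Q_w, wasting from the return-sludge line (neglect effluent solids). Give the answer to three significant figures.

Rearranging the biomass balance for a CMAS with decay, V = Y·Q·ΔS·θ_c / [X·(1+k_d θ_c)] = 0.495 × 648 × (1470 − 4.73) × 13.5 / [2790 × (1 + 0.0630 × 13.5)] = 6.35×10^6 / 5163 = 1229 m³.
Q_w = (V·X)/(θ_c X_r) = 1229 × 2790 / (13.5 × 8240) = 30.82 m³/d.

Q_w ≈ 30.8 m³/d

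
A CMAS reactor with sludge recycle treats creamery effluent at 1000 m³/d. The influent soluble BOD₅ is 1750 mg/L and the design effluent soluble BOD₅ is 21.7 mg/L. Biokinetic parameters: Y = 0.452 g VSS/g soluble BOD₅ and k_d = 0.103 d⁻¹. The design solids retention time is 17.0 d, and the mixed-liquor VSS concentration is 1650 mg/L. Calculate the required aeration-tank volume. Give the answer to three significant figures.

Rearranging the biomass balance for a CMAS with decay, V = Y·Q·ΔS·θ_c / [X·(1+k_d θ_c)] = 0.452 × 1000 × (1750 − 21.7) × 17.0 / [1650 × (1 + 0.103 × 17.0)] = 1.33×10^7 / 4539 = 2926 m³.

V ≈ 2930 m³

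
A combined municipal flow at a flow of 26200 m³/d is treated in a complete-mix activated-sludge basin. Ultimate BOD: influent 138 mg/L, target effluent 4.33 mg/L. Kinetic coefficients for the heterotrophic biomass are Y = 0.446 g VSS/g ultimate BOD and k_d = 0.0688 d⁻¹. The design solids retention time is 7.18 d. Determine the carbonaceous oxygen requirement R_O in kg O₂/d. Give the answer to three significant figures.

R_O ≈ 2020 kg O₂/d

Y_obs = Y / (1 + k_d θ_c) = 0.446 / (1 + 0.0688 × 7.18) = 0.446 / 1.494 = 0.2985.
Mass of ultimate BOD removed per day: Q(S₀ − S) = 26200 × 133.7 g/m³ = 3502 kg/d.
Biomass synthesised: P_X = Y_obs × 3502 = 1046 kg VSS/d.
Carbonaceous O₂ demand = substrate oxidised − cell-mass equivalent = 3502 − 1.42 × 1046 = 2018 kg O₂/d.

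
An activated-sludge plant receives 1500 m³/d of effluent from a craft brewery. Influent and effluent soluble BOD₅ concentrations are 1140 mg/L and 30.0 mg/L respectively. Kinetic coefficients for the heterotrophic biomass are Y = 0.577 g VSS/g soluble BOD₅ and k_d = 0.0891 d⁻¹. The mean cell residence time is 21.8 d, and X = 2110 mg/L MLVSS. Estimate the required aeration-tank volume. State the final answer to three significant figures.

V ≈ 3370 m³

Rearranging the biomass balance for a CMAS with decay, V = Y·Q·ΔS·θ_c / [X·(1+k_d θ_c)] = 0.577 × 1500 × (1140 − 30.0) × 21.8 / [2110 × (1 + 0.0891 × 21.8)] = 2.09×10^7 / 6208 = 3373 m³.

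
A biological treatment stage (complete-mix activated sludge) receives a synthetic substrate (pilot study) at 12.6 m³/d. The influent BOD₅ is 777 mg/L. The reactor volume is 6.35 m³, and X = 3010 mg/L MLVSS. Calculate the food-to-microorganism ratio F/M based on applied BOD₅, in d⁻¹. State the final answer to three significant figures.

F/M = Q·S₀ / (V·X) = 12.6 × 777 / (6.350 × 3010) = 0.5122 g BOD₅·(g VSS·d)⁻¹.

F/M ≈ 0.512 d⁻¹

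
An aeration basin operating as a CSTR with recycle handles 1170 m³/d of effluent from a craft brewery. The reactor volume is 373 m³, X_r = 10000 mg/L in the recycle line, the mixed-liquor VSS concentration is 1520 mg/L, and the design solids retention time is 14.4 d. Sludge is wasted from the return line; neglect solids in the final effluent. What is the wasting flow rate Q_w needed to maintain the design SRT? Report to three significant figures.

Q_w ≈ 3.94 m³/d

Wasting from the return line (neglecting effluent solids): Q_w = V·X / (θ_c·X_r) = 373.0 × 1520 / (14.4 × 10000) = 3.937 m³/d.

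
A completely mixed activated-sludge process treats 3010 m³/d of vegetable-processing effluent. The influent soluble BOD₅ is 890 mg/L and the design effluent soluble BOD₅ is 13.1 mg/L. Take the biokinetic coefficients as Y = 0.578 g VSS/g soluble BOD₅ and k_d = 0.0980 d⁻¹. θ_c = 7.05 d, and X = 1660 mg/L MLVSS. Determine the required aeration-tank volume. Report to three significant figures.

From the SRT design equation V = Y Q (S₀−S) θ_c / [X (1 + k_d θ_c)] = 0.578 × 3010 × (890 − 13.1) × 7.05 / [1660 × (1 + 0.0980 × 7.05)] = 1.08×10^7 / 2807 = 3832 m³.

V ≈ 3830 m³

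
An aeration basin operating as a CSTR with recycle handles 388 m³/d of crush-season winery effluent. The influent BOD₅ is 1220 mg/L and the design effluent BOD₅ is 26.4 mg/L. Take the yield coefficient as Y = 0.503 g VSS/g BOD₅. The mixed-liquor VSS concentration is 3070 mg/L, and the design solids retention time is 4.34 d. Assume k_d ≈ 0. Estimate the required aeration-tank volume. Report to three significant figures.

V ≈ 329 m³

V·X = Y·Q·ΔS·θ_c gives V = 0.503 × 388 × (1220 − 26.4) × 4.34 / 3070 = 329.3 m³.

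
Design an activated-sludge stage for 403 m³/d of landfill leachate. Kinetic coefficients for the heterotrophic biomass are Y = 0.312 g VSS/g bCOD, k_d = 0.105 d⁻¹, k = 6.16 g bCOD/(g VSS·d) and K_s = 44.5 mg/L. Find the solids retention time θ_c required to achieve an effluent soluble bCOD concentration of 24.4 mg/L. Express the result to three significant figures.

θ_c ≈ 1.74 d

From 1/θ_c = Y·k·S/(K_s + S) − k_d: Y·k·S/(K_s+S) = 0.312 × 6.16 × 24.4 / (44.5 + 24.4) = 0.6806 d⁻¹.
1/θ_c = 0.6806 − 0.105 = 0.5756 d⁻¹, so θ_c = 1.737 d.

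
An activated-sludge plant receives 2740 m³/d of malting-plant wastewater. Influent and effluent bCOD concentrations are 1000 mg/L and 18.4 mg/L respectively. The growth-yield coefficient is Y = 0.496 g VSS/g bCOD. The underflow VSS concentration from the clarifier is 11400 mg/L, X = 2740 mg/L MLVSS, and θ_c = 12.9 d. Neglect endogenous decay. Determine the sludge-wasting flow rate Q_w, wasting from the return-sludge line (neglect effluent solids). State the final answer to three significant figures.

Biomass mass balance (decay neglected): V·X = Y·Q·(S₀ − S)·θ_c, so V = 0.496 × 2740 × (1000 − 18.4) × 12.9 / 2740 = 6281 m³.
Wasting from the return line (neglecting effluent solids): Q_w = V·X / (θ_c·X_r) = 6281 × 2740 / (12.9 × 11400) = 117.0 m³/d.

Q_w ≈ 117 m³/d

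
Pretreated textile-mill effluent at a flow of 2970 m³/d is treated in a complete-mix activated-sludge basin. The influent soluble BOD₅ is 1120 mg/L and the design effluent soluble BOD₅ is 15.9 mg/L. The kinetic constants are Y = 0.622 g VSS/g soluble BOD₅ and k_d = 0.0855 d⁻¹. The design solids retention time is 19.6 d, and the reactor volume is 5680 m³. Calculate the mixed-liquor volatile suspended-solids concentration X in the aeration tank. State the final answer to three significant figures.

X ≈ 2630 mg/L

X = Y·Q·ΔS·θ_c / [V·(1 + k_d θ_c)] = 0.622 × 2970 × (1120 − 15.9) × 19.6 / [5680 × (1 + 0.0855 × 19.6)] = 2630 mg/L.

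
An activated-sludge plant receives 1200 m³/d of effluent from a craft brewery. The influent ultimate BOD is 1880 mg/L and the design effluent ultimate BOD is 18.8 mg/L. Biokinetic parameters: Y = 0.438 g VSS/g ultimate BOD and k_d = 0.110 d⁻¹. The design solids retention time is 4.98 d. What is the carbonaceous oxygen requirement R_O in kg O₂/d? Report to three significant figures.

Y_obs = Y / (1 + k_d θ_c) = 0.438 / (1 + 0.110 × 4.98) = 0.438 / 1.548 = 0.2830.
Q·(S₀ − S) = 1200 × (1880 − 18.8) × 10⁻³ = 2233 kg/d removed.
Biomass synthesised: P_X = Y_obs × 2233 = 632.0 kg VSS/d.
R_O = Q·(S₀ − S) − 1.42·P_X = 2233 − 1.42 × 632.0 = 1336 kg O₂/d.

R_O ≈ 1340 kg O₂/d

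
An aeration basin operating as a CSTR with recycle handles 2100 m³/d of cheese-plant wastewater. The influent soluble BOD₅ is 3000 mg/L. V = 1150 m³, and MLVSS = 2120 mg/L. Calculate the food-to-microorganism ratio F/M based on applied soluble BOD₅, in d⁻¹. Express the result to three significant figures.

F/M ≈ 2.58 d⁻¹

F/M = applied load / biomass = Q·S₀/(V·X) = 2100 × 3000 / (1150 × 2120) = 2.584 d⁻¹.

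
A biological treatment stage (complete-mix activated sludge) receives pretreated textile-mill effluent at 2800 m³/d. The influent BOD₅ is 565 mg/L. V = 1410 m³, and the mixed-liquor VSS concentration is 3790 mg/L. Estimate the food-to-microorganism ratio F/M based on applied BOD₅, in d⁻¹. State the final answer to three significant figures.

F/M ≈ 0.296 d⁻¹

F/M = applied load / biomass = Q·S₀/(V·X) = 2800 × 565 / (1410 × 3790) = 0.2960 d⁻¹.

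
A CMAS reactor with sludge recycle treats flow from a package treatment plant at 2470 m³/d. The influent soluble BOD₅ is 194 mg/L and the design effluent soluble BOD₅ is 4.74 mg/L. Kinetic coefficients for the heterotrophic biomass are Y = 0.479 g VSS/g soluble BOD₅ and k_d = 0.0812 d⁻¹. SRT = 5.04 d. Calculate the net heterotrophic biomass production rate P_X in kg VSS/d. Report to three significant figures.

Correct the yield for decay: Y_obs = Y/(1 + k_d θ_c) = 0.479 / (1 + 0.0812 × 5.04) = 0.479 / 1.409 = 0.3399.
Mass of soluble BOD₅ removed per day: Q(S₀ − S) = 2470 × 189.3 g/m³ = 467.5 kg/d.
Biomass produced: P_X = Y_obs·Q·ΔS = 0.3399 × 467.5 ≈ 158.9 kg VSS/d.

P_X ≈ 159 kg VSS/d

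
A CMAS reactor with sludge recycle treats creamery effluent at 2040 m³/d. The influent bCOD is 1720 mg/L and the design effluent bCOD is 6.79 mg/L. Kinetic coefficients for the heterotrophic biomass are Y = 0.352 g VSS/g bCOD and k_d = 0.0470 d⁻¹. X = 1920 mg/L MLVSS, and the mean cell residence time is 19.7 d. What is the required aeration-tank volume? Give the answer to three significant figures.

V ≈ 6550 m³

Rearranging the biomass balance for a CMAS with decay, V = Y·Q·ΔS·θ_c / [X·(1+k_d θ_c)] = 0.352 × 2040 × (1720 − 6.79) × 19.7 / [1920 × (1 + 0.0470 × 19.7)] = 2.42×10^7 / 3698 = 6554 m³.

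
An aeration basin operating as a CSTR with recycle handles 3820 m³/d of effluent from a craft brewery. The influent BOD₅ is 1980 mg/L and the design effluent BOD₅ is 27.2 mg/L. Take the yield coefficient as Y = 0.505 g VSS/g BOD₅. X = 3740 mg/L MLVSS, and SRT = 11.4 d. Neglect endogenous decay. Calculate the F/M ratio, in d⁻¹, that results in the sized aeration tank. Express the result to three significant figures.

F/M ≈ 0.176 d⁻¹

Biomass mass balance (decay neglected): V·X = Y·Q·(S₀ − S)·θ_c, so V = 0.505 × 3820 × (1980 − 27.2) × 11.4 / 3740 = 11483 m³.
Food-to-microorganism ratio F/M = Q S₀ / (V X) = 3820 × 1980 / (11483 × 3740) = 0.1761 d⁻¹.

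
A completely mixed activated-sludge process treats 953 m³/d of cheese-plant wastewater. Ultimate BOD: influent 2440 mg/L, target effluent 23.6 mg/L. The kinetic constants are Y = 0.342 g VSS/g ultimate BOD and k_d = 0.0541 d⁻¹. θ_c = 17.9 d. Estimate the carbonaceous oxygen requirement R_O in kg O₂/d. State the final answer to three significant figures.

R_O ≈ 1730 kg O₂/d

Correct the yield for decay: Y_obs = Y/(1 + k_d θ_c) = 0.342 / (1 + 0.0541 × 17.9) = 0.342 / 1.968 = 0.1737.
Substrate removed = Q·(S₀ − S) = 953 m³/d × (2440 − 23.6) g/m³ = 2.3×10^6 g/d = 2303 kg/d.
P_X = Y_obs·Q·(S₀ − S) = 0.1737 × 2303 = 400.1 kg VSS/d.
Carbonaceous O₂ demand = substrate oxidised − cell-mass equivalent = 2303 − 1.42 × 400.1 = 1735 kg O₂/d.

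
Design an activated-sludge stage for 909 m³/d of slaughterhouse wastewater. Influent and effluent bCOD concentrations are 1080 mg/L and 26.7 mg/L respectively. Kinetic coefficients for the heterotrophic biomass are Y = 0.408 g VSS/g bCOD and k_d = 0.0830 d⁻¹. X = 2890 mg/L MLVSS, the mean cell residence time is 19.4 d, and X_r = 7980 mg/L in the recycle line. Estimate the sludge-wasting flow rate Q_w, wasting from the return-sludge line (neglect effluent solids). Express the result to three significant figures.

Steady-state biomass mass balance: V·X·(1 + k_d·θ_c) = Y·Q·(S₀ − S)·θ_c, so V = 0.408 × 909 × (1080 − 26.7) × 19.4 / [2890 × (1 + 0.0830 × 19.4)] = 7.58×10^6 / 7543 = 1005 m³.
θ_c = V·X/(Q_w·X_r) when wasting from the recycle, so Q_w = V·X/(θ_c·X_r) = 1005 × 2890 / (19.4 × 7980) = 18.75 m³/d.

Q_w ≈ 18.8 m³/d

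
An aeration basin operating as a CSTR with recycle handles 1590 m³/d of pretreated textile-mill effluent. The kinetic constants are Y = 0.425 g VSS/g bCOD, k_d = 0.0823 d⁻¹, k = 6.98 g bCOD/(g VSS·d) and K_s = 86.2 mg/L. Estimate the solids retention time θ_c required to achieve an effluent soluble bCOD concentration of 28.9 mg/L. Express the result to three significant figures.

Specific growth rate at S = 28.9 mg/L: μ = YkS/(K_s+S) = 0.425·6.98·28.9/(86.2+28.9) = 0.7448 d⁻¹.
1/θ_c = 0.7448 − 0.0823 = 0.6625 d⁻¹, so θ_c = 1.509 d.

θ_c ≈ 1.51 d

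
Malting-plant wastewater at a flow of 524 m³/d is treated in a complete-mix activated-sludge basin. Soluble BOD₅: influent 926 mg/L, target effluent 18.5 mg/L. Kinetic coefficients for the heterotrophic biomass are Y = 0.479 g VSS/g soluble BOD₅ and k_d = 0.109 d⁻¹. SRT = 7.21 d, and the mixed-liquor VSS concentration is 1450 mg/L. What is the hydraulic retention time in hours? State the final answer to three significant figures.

τ ≈ 29.0 h

Rearranging the biomass balance for a CMAS with decay, V = Y·Q·ΔS·θ_c / [X·(1+k_d θ_c)] = 0.479 × 524 × (926 − 18.5) × 7.21 / [1450 × (1 + 0.109 × 7.21)] = 1.64×10^6 / 2590 = 634.2 m³.
HRT = V/Q = 634.2 m³ / 524 m³·d⁻¹ = 1.210 d × 24 = 29.05 h.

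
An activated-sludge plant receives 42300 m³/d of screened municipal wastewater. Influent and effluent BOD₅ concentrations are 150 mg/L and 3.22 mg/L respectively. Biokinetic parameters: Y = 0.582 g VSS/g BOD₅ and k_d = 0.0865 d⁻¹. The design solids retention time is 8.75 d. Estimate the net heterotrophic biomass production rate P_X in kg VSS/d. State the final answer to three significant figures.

Y_obs = Y / (1 + k_d θ_c) = 0.582 / (1 + 0.0865 × 8.75) = 0.582 / 1.757 = 0.3313.
Substrate removed = Q·(S₀ − S) = 42300 m³/d × (150 − 3.22) g/m³ = 6.21×10^6 g/d = 6209 kg/d.
Net biomass production P_X = Y_obs × Q·(S₀ − S) = 0.3313 × 6209 = 2057 kg VSS/d.

P_X ≈ 2060 kg VSS/d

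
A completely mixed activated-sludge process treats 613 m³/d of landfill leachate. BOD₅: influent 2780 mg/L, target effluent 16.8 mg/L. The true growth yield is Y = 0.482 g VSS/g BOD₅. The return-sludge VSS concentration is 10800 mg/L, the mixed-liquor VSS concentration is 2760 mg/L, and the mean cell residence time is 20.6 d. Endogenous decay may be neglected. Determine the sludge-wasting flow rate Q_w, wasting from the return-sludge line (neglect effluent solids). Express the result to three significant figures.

Q_w ≈ 75.6 m³/d

V·X = Y·Q·ΔS·θ_c gives V = 0.482 × 613 × (2780 − 16.8) × 20.6 / 2760 = 6094 m³.
Wasting from the return line (neglecting effluent solids): Q_w = V·X / (θ_c·X_r) = 6094 × 2760 / (20.6 × 10800) = 75.60 m³/d.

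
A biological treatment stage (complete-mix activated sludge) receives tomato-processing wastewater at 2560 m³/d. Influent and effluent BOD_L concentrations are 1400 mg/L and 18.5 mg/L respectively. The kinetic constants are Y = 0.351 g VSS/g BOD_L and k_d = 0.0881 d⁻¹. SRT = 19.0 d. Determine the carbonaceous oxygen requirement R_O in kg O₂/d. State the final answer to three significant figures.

R_O ≈ 2880 kg O₂/d

Observed yield with endogenous decay: Y_obs = Y / (1 + k_d·θ_c) = 0.351 / (1 + 0.0881 × 19.0) = 0.351 / 2.674 = 0.1313 g VSS/g BOD_L.
ΔS = 1400 − 18.5 = 1382 mg/L, so the substrate removal rate is 2560 × 1382/1000 = 3537 kg BOD_L/d.
P_X = Y_obs·Q·(S₀ − S) = 0.1313 × 3537 = 464.3 kg VSS/d.
R_O = Q·(S₀ − S) − 1.42·P_X = 3537 − 1.42 × 464.3 = 2877 kg O₂/d.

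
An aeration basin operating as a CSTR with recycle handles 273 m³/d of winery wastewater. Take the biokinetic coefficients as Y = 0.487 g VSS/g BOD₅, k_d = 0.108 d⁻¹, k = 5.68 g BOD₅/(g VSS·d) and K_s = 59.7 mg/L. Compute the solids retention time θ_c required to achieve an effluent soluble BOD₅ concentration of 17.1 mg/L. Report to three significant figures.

Specific growth rate at S = 17.1 mg/L: μ = YkS/(K_s+S) = 0.487·5.68·17.1/(59.7+17.1) = 0.6159 d⁻¹.
1/θ_c = 0.6159 − 0.108 = 0.5079 d⁻¹, so θ_c = 1.969 d.

θ_c ≈ 1.97 d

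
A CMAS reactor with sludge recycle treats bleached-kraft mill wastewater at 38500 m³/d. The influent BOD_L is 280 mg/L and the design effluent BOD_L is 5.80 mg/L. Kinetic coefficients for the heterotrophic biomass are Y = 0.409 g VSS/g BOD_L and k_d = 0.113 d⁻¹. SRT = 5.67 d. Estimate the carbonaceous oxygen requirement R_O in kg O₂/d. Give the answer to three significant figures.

R_O ≈ 6820 kg O₂/d

Correct the yield for decay: Y_obs = Y/(1 + k_d θ_c) = 0.409 / (1 + 0.113 × 5.67) = 0.409 / 1.641 = 0.2493.
Substrate removed = Q·(S₀ − S) = 38500 m³/d × (280 − 5.80) g/m³ = 1.06×10^7 g/d = 10557 kg/d.
P_X = Y_obs·Q·(S₀ − S) = 0.2493 × 10557 = 2632 kg VSS/d.
R_O = Q·ΔS − 1.42 P_X = 10557 − 3737 = 6820 kg O₂/d.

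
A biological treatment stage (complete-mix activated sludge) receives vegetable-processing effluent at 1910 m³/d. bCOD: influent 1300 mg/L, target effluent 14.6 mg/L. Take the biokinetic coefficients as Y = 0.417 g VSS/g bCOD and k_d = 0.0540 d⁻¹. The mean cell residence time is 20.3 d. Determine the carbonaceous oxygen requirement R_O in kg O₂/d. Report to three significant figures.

R_O ≈ 1760 kg O₂/d

Y_obs = Y / (1 + k_d θ_c) = 0.417 / (1 + 0.0540 × 20.3) = 0.417 / 2.096 = 0.1989.
Substrate removed = Q·(S₀ − S) = 1910 m³/d × (1300 − 14.6) g/m³ = 2.46×10^6 g/d = 2455 kg/d.
Biomass synthesised: P_X = Y_obs × 2455 = 488.4 kg VSS/d.
Carbonaceous O₂ demand = substrate oxidised − cell-mass equivalent = 2455 − 1.42 × 488.4 = 1762 kg O₂/d.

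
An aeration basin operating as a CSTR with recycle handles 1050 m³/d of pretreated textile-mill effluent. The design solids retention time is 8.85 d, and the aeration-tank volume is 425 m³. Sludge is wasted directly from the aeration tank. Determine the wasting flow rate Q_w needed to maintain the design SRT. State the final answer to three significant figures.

Q_w ≈ 48.0 m³/d

For wasting at MLVSS concentration, Q_w = V/θ_c = 425.0/8.85 = 48.02 m³/d.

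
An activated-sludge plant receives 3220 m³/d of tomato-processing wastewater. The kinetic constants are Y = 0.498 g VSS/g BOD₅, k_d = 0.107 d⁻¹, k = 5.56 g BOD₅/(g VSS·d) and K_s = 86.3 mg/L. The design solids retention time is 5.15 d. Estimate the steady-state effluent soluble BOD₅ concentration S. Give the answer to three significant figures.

From the Monod/SRT balance for a CMAS, S = K_s·(1+k_d θ_c)/[θ_c·(Y k − k_d) − 1] = 86.3 × (1 + 0.107 × 5.15) / [5.15 × (0.498 × 5.56 − 0.107) − 1] = 133.9 / 12.71 = 10.53 mg/L.

S ≈ 10.5 mg/L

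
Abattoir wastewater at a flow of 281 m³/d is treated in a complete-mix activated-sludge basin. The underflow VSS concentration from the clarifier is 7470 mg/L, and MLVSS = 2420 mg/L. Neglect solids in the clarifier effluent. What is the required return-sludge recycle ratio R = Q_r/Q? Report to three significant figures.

Mass balance around the secondary clarifier (neglecting effluent solids): R = X / (X_r − X) = 2420 / (7470 − 2420) = 0.4792.

R ≈ 0.479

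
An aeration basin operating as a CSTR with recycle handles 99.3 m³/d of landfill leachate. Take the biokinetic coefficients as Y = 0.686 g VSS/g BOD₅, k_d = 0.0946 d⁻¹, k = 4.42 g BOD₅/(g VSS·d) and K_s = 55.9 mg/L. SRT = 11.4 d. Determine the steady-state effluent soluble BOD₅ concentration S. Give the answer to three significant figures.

S ≈ 3.58 mg/L

For a completely mixed reactor with recycle the Lawrence–McCarty relation gives S = K_s·(1 + k_d·θ_c) / [θ_c·(Y·k − k_d) − 1] = 55.9 × (1 + 0.0946 × 11.4) / [11.4 × (0.686 × 4.42 − 0.0946) − 1] = 116.2 / 32.49 = 3.576 mg/L.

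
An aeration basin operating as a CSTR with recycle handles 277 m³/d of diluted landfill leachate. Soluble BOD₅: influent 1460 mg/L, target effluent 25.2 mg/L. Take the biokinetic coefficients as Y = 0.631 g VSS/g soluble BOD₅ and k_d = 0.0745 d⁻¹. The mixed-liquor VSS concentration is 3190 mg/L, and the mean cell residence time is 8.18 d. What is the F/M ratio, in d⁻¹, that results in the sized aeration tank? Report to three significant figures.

F/M ≈ 0.317 d⁻¹

Steady-state biomass mass balance: V·X·(1 + k_d·θ_c) = Y·Q·(S₀ − S)·θ_c, so V = 0.631 × 277 × (1460 − 25.2) × 8.18 / [3190 × (1 + 0.0745 × 8.18)] = 2.05×10^6 / 5134 = 399.6 m³.
F/M = applied load / biomass = Q·S₀/(V·X) = 277 × 1460 / (399.6 × 3190) = 0.3173 d⁻¹.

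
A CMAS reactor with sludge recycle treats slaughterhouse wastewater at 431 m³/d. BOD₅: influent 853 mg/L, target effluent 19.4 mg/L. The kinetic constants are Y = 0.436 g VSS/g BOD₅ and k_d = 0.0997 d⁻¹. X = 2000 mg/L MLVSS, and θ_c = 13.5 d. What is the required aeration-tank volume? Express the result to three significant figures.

From the SRT design equation V = Y Q (S₀−S) θ_c / [X (1 + k_d θ_c)] = 0.436 × 431 × (853 − 19.4) × 13.5 / [2000 × (1 + 0.0997 × 13.5)] = 2.11×10^6 / 4692 = 450.7 m³.

V ≈ 451 m³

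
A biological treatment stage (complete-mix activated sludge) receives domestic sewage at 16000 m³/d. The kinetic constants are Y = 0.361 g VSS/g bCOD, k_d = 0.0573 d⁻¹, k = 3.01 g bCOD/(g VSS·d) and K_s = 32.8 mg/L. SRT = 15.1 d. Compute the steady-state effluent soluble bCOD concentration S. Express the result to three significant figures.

From the Monod/SRT balance for a CMAS, S = K_s·(1+k_d θ_c)/[θ_c·(Y k − k_d) − 1] = 32.8 × (1 + 0.0573 × 15.1) / [15.1 × (0.361 × 3.01 − 0.0573) − 1] = 61.18 / 14.54 = 4.207 mg/L.

S ≈ 4.21 mg/L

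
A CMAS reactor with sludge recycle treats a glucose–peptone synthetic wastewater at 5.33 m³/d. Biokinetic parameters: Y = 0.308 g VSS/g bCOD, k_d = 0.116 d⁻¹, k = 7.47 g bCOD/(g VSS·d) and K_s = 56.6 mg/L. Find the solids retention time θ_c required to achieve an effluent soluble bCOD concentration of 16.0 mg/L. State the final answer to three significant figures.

Specific growth rate at S = 16.0 mg/L: μ = YkS/(K_s+S) = 0.308·7.47·16.0/(56.6+16.0) = 0.5071 d⁻¹.
θ_c = 1/(μ − k_d) = 1/(0.5071 − 0.116) = 1/0.3911 = 2.557 d.

θ_c ≈ 2.56 d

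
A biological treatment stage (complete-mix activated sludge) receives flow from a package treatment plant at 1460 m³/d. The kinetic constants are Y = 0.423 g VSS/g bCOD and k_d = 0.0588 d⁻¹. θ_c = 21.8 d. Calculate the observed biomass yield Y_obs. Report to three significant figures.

Y_obs ≈ 0.185 g VSS/g bCOD

Correct the yield for decay: Y_obs = Y/(1 + k_d θ_c) = 0.423 / (1 + 0.0588 × 21.8) = 0.423 / 2.282 = 0.1854.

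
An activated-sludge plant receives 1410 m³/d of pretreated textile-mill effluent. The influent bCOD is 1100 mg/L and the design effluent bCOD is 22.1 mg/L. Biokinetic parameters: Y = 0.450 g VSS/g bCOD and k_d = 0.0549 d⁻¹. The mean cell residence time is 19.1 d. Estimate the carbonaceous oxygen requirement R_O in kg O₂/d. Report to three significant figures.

R_O ≈ 1050 kg O₂/d

The observed yield is Y_obs = Y/(1 + k_d·θ_c) = 0.450 / (1 + 0.0549 × 19.1) = 0.450 / 2.049 = 0.2197 g VSS per g bCOD removed.
Mass of bCOD removed per day: Q(S₀ − S) = 1410 × 1078 g/m³ = 1520 kg/d.
Biomass synthesised: P_X = Y_obs × 1520 = 333.9 kg VSS/d.
R_O = Q·ΔS − 1.42 P_X = 1520 − 474.1 = 1046 kg O₂/d.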